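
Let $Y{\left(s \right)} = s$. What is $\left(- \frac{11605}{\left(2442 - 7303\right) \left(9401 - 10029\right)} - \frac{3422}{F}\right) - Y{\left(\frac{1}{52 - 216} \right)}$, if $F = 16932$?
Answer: $- \frac{52929406889}{264903315762} \approx -0.19981$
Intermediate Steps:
$\left(- \frac{11605}{\left(2442 - 7303\right) \left(9401 - 10029\right)} - \frac{3422}{F}\right) - Y{\left(\frac{1}{52 - 216} \right)} = \left(- \frac{11605}{\left(2442 - 7303\right) \left(9401 - 10029\right)} - \frac{3422}{16932}\right) - \frac{1}{52 - 216} = \left(- \frac{11605}{\left(-4861\right) \left(-628\right)} - \frac{1711}{8466}\right) - \frac{1}{-164} = \left(- \frac{11605}{3052708} - \frac{1711}{8466}\right) - - \frac{1}{164} = \left(\left(-11605\right) \frac{1}{3052708} - \frac{1711}{8466}\right) + \frac{1}{164} = \left(- \frac{11605}{3052708} - \frac{1711}{8466}\right) + \frac{1}{164} = - \frac{2660715659}{12922112964} + \frac{1}{164} = - \frac{52929406889}{264903315762}$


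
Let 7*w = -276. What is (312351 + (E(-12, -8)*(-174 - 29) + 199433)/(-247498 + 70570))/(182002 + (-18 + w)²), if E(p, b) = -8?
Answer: 902636132293/535484505152 ≈ 1.6856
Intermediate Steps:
w = -276/7 (w = (⅐)*(-276) = -276/7 ≈ -39.429)
(312351 + (E(-12, -8)*(-174 - 29) + 199433)/(-247498 + 70570))/(182002 + (-18 + w)²) = (312351 + (-8*(-174 - 29) + 199433)/(-247498 + 70570))/(182002 + (-18 - 276/7)²) = (312351 + (-8*(-203) + 199433)/(-176928))/(182002 + (-402/7)²) = (312351 + (1624 + 199433)*(-1/176928))/(182002 + 161604/49) = (312351 + 201057*(-1/176928))/(9079702/49) = (312351 - 67019/58976)*(49/9079702) = (18421145557/58976)*(49/9079702) = 902636132293/535484505152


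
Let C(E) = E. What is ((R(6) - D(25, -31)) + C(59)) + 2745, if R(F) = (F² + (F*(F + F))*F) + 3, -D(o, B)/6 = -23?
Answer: 3137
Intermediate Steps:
D(o, B) = 138 (D(o, B) = -6*(-23) = 138)
R(F) = 3 + F² + 2*F³ (R(F) = (F² + (F*(2*F))*F) + 3 = (F² + (2*F²)*F) + 3 = (F² + 2*F³) + 3 = 3 + F² + 2*F³)
((R(6) - D(25, -31)) + C(59)) + 2745 = (((3 + 6² + 2*6³) - 1*138) + 59) + 2745 = (((3 + 36 + 2*216) - 138) + 59) + 2745 = (((3 + 36 + 432) - 138) + 59) + 2745 = ((471 - 138) + 59) + 2745 = (333 + 59) + 2745 = 392 + 2745 = 3137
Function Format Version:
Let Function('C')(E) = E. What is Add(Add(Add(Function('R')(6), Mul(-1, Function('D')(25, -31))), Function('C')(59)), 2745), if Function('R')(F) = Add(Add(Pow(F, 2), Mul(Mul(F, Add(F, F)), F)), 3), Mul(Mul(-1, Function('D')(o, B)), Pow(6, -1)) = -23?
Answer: 3137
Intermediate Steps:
Function('D')(o, B) = 138 (Function('D')(o, B) = Mul(-6, -23) = 138)
Function('R')(F) = Add(3, Pow(F, 2), Mul(2, Pow(F, 3))) (Function('R')(F) = Add(Add(Pow(F, 2), Mul(Mul(F, Mul(2, F)), F)), 3) = Add(Add(Pow(F, 2), Mul(Mul(2, Pow(F, 2)), F)), 3) = Add(Add(Pow(F, 2), Mul(2, Pow(F, 3))), 3) = Add(3, Pow(F, 2), Mul(2, Pow(F, 3))))
Add(Add(Add(Function('R')(6), Mul(-1, Function('D')(25, -31))), Function('C')(59)), 2745) = Add(Add(Add(Add(3, Pow(6, 2), Mul(2, Pow(6, 3))), Mul(-1, 138)), 59), 2745) = Add(Add(Add(Add(3, 36, Mul(2, 216)), -138), 59), 2745) = Add(Add(Add(Add(3, 36, 432), -138), 59), 2745) = Add(Add(Add(471, -138), 59), 2745) = Add(Add(333, 59), 2745) = Add(392, 2745) = 3137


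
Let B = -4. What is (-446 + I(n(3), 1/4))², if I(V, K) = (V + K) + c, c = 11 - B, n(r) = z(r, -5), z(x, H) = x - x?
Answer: 2968729/16 ≈ 1.8555e+5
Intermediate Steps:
z(x, H) = 0
n(r) = 0
c = 15 (c = 11 - 1*(-4) = 11 + 4 = 15)
I(V, K) = 15 + K + V (I(V, K) = (V + K) + 15 = (K + V) + 15 = 15 + K + V)
(-446 + I(n(3), 1/4))² = (-446 + (15 + 1/4 + 0))² = (-446 + (15 + ¼ + 0))² = (-446 + 61/4)² = (-1723/4)² = 2968729/16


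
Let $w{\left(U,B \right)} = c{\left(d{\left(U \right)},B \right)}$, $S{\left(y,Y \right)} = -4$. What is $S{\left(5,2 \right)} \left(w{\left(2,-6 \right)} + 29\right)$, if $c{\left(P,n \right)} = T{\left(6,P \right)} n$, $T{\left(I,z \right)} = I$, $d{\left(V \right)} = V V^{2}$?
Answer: $28$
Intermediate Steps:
$d{\left(V \right)} = V^{3}$
$c{\left(P,n \right)} = 6 n$
$w{\left(U,B \right)} = 6 B$
$S{\left(5,2 \right)} \left(w{\left(2,-6 \right)} + 29\right) = - 4 \left(6 \left(-6\right) + 29\right) = - 4 \left(-36 + 29\right) = \left(-4\right) \left(-7\right) = 28$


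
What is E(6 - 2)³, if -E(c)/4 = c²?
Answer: -262144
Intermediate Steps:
E(c) = -4*c²
E(6 - 2)³ = (-4*(6 - 2)²)³ = (-4*4²)³ = (-4*16)³ = (-64)³ = -262144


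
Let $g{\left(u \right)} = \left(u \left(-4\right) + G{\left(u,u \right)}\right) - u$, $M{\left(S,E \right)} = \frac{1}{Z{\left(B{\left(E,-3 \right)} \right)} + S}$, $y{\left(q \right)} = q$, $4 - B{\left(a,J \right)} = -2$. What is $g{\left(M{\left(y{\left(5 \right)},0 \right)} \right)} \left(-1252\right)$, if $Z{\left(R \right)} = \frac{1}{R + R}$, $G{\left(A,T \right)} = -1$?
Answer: $\frac{151492}{61} \approx 2483.5$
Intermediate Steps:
$B{\left(a,J \right)} = 6$ ($B{\left(a,J \right)} = 4 - -2 = 4 + 2 = 6$)
$Z{\left(R \right)} = \frac{1}{2 R}$
$M{\left(S,E \right)} = \frac{1}{\frac{1}{12} + S}$ ($M{\left(S,E \right)} = \frac{1}{\frac{1}{2 \cdot 6} + S} = \frac{1}{\frac{1}{2} \cdot \frac{1}{6} + S} = \frac{1}{\frac{1}{12} + S}$)
$g{\left(u \right)} = -1 - 5 u$ ($g{\left(u \right)} = \left(u \left(-4\right) - 1\right) - u = \left(- 4 u - 1\right) - u = \left(-1 - 4 u\right) - u = -1 - 5 u$)
$g{\left(M{\left(y{\left(5 \right)},0 \right)} \right)} \left(-1252\right) = \left(-1 - 5 \frac{12}{1 + 12 \cdot 5}\right) \left(-1252\right) = \left(-1 - 5 \frac{12}{1 + 60}\right) \left(-1252\right) = \left(-1 - 5 \cdot \frac{12}{61}\right) \left(-1252\right) = \left(-1 - 5 \cdot 12 \cdot \frac{1}{61}\right) \left(-1252\right) = \left(-1 - \frac{60}{61}\right) \left(-1252\right) = \left(- \frac{121}{61}\right) \left(-1252\right) = \frac{151492}{61}$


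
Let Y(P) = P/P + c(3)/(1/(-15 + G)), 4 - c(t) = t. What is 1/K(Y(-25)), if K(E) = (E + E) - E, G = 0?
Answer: -1/14 ≈ -0.071429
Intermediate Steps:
c(t) = 4 - t
Y(P) = -14 (Y(P) = P/P + (4 - 1*3)/(1/(-15 + 0)) = 1 + (4 - 3)/(1/(-15)) = 1 + 1/(-1/15) = 1 + 1*(-15) = 1 - 15 = -14)
K(E) = E (K(E) = 2*E - E = E)
1/K(Y(-25)) = 1/(-14) = -1/14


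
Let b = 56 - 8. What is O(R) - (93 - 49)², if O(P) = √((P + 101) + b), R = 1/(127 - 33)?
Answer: -1936 + √1316658/94 ≈ -1923.8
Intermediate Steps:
b = 48
R = 1/94 ≈ 0.010638
O(P) = √(149 + P) (O(P) = √((P + 101) + 48) = √((101 + P) + 48) = √(149 + P))
O(R) - (93 - 49)² = √(149 + 1/94) - (93 - 49)² = √(14007/94) - 1*44² = √1316658/94 - 1*1936 = √1316658/94 - 1936 = -1936 + √1316658/94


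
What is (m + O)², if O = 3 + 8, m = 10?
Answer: 441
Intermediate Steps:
O = 11
(m + O)² = (10 + 11)² = 21² = 441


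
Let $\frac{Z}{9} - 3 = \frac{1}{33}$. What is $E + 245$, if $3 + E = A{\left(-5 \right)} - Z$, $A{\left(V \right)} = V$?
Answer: $\frac{2307}{11} \approx 209.73$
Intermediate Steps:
$Z = \frac{300}{11}$ ($Z = 27 + \frac{9}{33} = 27 + 9 \cdot \frac{1}{33} = 27 + \frac{3}{11} = \frac{300}{11} \approx 27.273$)
$E = - \frac{388}{11}$ ($E = -3 - \frac{355}{11} = - \frac{388}{11} \approx -35.273$)
$E + 245 = - \frac{388}{11} + 245 = \frac{2307}{11}$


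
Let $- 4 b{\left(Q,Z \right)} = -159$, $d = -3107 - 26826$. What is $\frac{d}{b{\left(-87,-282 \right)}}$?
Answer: $- \frac{119732}{159} \approx -753.03$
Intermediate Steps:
$d = -29933$ ($d = -3107 - 26826 = -29933$)
$b{\left(Q,Z \right)} = \frac{159}{4}$ ($b{\left(Q,Z \right)} = \left(- \frac{1}{4}\right) \left(-159\right) = \frac{159}{4}$)
$\frac{d}{b{\left(-87,-282 \right)}} = - \frac{29933}{\frac{159}{4}} = \left(-29933\right) \frac{4}{159} = - \frac{119732}{159}$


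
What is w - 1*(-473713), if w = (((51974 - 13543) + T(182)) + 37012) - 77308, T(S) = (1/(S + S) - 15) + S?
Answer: 171813461/364 ≈ 4.7202e+5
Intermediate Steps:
T(S) = -15 + S + 1/(2*S) (T(S) = (1/(2*S) - 15) + S = (-15 + 1/(2*S)) + S = -15 + S + 1/(2*S))
w = -618071/364 (w = (((51974 - 13543) + (-15 + 182 + (½)/182)) + 37012) - 77308 = ((38431 + (-15 + 182 + (½)*(1/182))) + 37012) - 77308 = ((38431 + (-15 + 182 + 1/364)) + 37012) - 77308 = ((38431 + 60789/364) + 37012) - 77308 = (14049673/364 + 37012) - 77308 = 27522041/364 - 77308 = -618071/364 ≈ -1698.0)
w - 1*(-473713) = -618071/364 - 1*(-473713) = -618071/364 + 473713 = 171813461/364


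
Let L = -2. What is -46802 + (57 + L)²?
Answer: -43777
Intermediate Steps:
-46802 + (57 + L)² = -46802 + (57 - 2)² = -46802 + 55² = -46802 + 3025 = -43777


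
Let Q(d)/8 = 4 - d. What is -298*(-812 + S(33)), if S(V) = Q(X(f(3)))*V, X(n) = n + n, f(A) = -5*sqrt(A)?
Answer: -72712 - 786720*sqrt(3) ≈ -1.4354e+6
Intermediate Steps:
X(n) = 2*n
Q(d) = 32 - 8*d (Q(d) = 8*(4 - d) = 32 - 8*d)
S(V) = V*(32 + 80*sqrt(3)) (S(V) = (32 - 16*(-5*sqrt(3)))*V = (32 - (-80)*sqrt(3))*V = (32 + 80*sqrt(3))*V = V*(32 + 80*sqrt(3)))
-298*(-812 + S(33)) = -298*(-812 + 16*33*(2 + 5*sqrt(3))) = -298*(-812 + (1056 + 2640*sqrt(3))) = -298*(244 + 2640*sqrt(3)) = -72712 - 786720*sqrt(3)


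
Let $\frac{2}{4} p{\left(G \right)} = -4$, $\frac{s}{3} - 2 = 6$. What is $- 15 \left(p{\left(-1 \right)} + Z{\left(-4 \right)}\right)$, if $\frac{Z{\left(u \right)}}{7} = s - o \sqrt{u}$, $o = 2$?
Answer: $-2400 + 420 i \approx -2400.0 + 420.0 i$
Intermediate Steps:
$s = 24$ ($s = 6 + 3 \cdot 6 = 6 + 18 = 24$)
$p{\left(G \right)} = -8$ ($p{\left(G \right)} = 2 \left(-4\right) = -8$)
$Z{\left(u \right)} = 168 - 14 \sqrt{u}$ ($Z{\left(u \right)} = 7 \left(24 - 2 \sqrt{u}\right) = 168 - 14 \sqrt{u}$)
$- 15 \left(p{\left(-1 \right)} + Z{\left(-4 \right)}\right) = - 15 \left(-8 + \left(168 - 14 \sqrt{-4}\right)\right) = - 15 \left(-8 + \left(168 - 14 \cdot 2 i\right)\right) = - 15 \left(-8 + \left(168 - 28 i\right)\right) = - 15 \left(160 - 28 i\right) = -2400 + 420 i$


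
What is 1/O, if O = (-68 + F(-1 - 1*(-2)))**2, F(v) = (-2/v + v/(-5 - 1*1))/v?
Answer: 36/177241 ≈ 0.00020311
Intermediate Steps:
F(v) = (-2/v - v/6)/v (F(v) = (-2/v + v/(-5 - 1))/v = (-2/v + v/(-6))/v = (-2/v + v*(-1/6))/v = (-2/v - v/6)/v)
O = 177241/36 (O = (-68 + (-1/6 - 2/(-1 - 1*(-2))**2))**2 = (-68 + (-1/6 - 2/(-1 + 2)**2))**2 = (-68 + (-1/6 - 2/1**2))**2 = (-68 + (-1/6 - 2*1))**2 = (-68 + (-1/6 - 2))**2 = (-68 - 13/6)**2 = (-421/6)**2 = 177241/36 ≈ 4923.4)
1/O = 1/(177241/36) = 36/177241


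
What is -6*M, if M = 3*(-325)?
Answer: 5850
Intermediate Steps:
M = -975
-6*M = -6*(-975) = 5850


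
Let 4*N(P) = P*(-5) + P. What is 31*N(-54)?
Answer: 1674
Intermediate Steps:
N(P) = -P (N(P) = (P*(-5) + P)/4 = (-5*P + P)/4 = (-4*P)/4 = -P)
31*N(-54) = 31*(-1*(-54)) = 31*54 = 1674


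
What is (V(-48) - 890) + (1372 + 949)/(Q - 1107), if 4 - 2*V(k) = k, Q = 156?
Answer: -823985/951 ≈ -866.44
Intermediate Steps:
V(k) = 2 - k/2
(V(-48) - 890) + (1372 + 949)/(Q - 1107) = ((2 - ½*(-48)) - 890) + (1372 + 949)/(156 - 1107) = ((2 + 24) - 890) + 2321/(-951) = (26 - 890) + 2321*(-1/951) = -864 - 2321/951 = -823985/951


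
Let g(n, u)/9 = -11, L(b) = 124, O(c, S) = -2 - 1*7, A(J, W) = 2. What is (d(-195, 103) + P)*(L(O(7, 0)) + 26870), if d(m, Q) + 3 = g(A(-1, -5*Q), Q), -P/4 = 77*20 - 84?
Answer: -159966444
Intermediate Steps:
P = -5824 (P = -4*(77*20 - 84) = -4*(1540 - 84) = -4*1456 = -5824)
O(c, S) = -9 (O(c, S) = -2 - 7 = -9)
g(n, u) = -99 (g(n, u) = 9*(-11) = -99)
d(m, Q) = -102 (d(m, Q) = -3 - 99 = -102)
(d(-195, 103) + P)*(L(O(7, 0)) + 26870) = (-102 - 5824)*(124 + 26870) = -5926*26994 = -159966444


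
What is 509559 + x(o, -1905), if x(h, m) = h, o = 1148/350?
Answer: 12739057/25 ≈ 5.0956e+5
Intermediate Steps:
o = 82/25 (o = 1148*(1/350) = 82/25 ≈ 3.2800)
509559 + x(o, -1905) = 509559 + 82/25 = 12739057/25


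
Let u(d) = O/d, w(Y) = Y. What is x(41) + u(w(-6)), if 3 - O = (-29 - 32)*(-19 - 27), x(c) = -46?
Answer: 2527/6 ≈ 421.17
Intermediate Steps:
O = -2803 (O = 3 - (-29 - 32)*(-19 - 27) = 3 - (-61)*(-46) = 3 - 1*2806 = 3 - 2806 = -2803)
u(d) = -2803/d
x(41) + u(w(-6)) = -46 - 2803/(-6) = -46 - 2803*(-⅙) = -46 + 2803/6 = 2527/6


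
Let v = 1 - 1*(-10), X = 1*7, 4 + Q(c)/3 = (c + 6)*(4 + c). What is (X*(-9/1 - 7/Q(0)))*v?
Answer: -42119/60 ≈ -701.98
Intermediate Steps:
Q(c) = -12 + 3*(4 + c)*(6 + c) (Q(c) = -12 + 3*((c + 6)*(4 + c)) = -12 + 3*((6 + c)*(4 + c)) = -12 + 3*((4 + c)*(6 + c)) = -12 + 3*(4 + c)*(6 + c))
X = 7
v = 11 (v = 1 + 10 = 11)
(X*(-9/1 - 7/Q(0)))*v = (7*(-9/1 - 7/(60 + 3*0² + 30*0)))*11 = (7*(-9*1 - 7/(60 + 3*0 + 0)))*11 = (7*(-9 - 7/(60 + 0 + 0)))*11 = (7*(-9 - 7/60))*11 = (7*(-547/60))*11 = -3829/60*11 = -42119/60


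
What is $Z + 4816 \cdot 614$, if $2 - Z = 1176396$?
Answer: $1780630$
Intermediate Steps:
$Z = -1176394$ ($Z = 2 - 1176396 = -1176394$)
$Z + 4816 \cdot 614 = -1176394 + 4816 \cdot 614 = -1176394 + 2957024 = 1780630$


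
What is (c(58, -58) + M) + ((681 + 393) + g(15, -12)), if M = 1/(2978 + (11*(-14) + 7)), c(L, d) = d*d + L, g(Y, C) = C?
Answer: 12694205/2831 ≈ 4484.0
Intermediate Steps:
c(L, d) = L + d² (c(L, d) = d² + L = L + d²)
M = 1/2831 (M = 1/(2978 + (-154 + 7)) = 1/(2978 - 147) = 1/2831 ≈ 0.00035323)
(c(58, -58) + M) + ((681 + 393) + g(15, -12)) = ((58 + (-58)²) + 1/2831) + ((681 + 393) - 12) = ((58 + 3364) + 1/2831) + (1074 - 12) = (3422 + 1/2831) + 1062 = 9687683/2831 + 1062 = 12694205/2831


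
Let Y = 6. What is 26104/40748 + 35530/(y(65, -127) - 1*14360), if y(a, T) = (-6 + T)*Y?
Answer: -11955591/7018843 ≈ -1.7034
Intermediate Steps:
y(a, T) = -36 + 6*T (y(a, T) = (-6 + T)*6 = -36 + 6*T)
26104/40748 + 35530/(y(65, -127) - 1*14360) = 26104/40748 + 35530/((-36 + 6*(-127)) - 1*14360) = 26104*(1/40748) + 35530/((-36 - 762) - 14360) = 6526/10187 + 35530/(-798 - 14360) = 6526/10187 + 35530/(-15158) = 6526/10187 + 35530*(-1/15158) = 6526/10187 - 1615/689 = -11955591/7018843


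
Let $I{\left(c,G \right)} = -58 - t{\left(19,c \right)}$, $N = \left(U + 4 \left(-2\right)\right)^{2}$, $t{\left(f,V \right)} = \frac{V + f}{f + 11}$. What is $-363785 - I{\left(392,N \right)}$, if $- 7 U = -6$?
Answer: $- \frac{3637133}{10} \approx -3.6371 \cdot 10^{5}$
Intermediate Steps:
$U = \frac{6}{7}$ ($U = \left(- \frac{1}{7}\right) \left(-6\right) = \frac{6}{7} \approx 0.85714$)
$t{\left(f,V \right)} = \frac{V + f}{11 + f}$
$N = \frac{2500}{49}$ ($N = \left(\frac{6}{7} + 4 \left(-2\right)\right)^{2} = \left(\frac{6}{7} - 8\right)^{2} = \left(- \frac{50}{7}\right)^{2} = \frac{2500}{49} \approx 51.02$)
$I{\left(c,G \right)} = - \frac{1759}{30} - \frac{c}{30}$ ($I{\left(c,G \right)} = -58 - \frac{c + 19}{11 + 19} = -58 - \frac{19 + c}{30} = -58 - \left(\frac{19}{30} + \frac{c}{30}\right) = - \frac{1759}{30} - \frac{c}{30}$)
$-363785 - I{\left(392,N \right)} = -363785 - \left(- \frac{1759}{30} - \frac{196}{15}\right) = -363785 - - \frac{717}{10} = -363785 + \frac{717}{10} = - \frac{3637133}{10}$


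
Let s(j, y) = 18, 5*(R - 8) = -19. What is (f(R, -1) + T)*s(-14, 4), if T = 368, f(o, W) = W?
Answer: 6606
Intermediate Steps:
R = 21/5 (R = 8 + (1/5)*(-19) = 8 - 19/5 = 21/5 ≈ 4.2000)
(f(R, -1) + T)*s(-14, 4) = (-1 + 368)*18 = 367*18 = 6606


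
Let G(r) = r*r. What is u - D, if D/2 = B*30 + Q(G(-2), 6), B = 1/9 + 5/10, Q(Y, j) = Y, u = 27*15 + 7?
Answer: 1102/3 ≈ 367.33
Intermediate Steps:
u = 412 (u = 405 + 7 = 412)
G(r) = r²
B = 11/18 (B = 1*(⅑) + 5*(⅒) = ⅑ + ½ = 11/18 ≈ 0.61111)
D = 134/3 (D = 2*((11/18)*30 + (-2)²) = 2*(55/3 + 4) = 2*(67/3) = 134/3 ≈ 44.667)
u - D = 412 - 1*134/3 = 412 - 134/3 = 1102/3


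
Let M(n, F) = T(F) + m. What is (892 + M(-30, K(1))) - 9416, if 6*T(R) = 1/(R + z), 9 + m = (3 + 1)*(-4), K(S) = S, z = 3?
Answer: -205175/24 ≈ -8549.0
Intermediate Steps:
m = -25 (m = -9 + (3 + 1)*(-4) = -9 + 4*(-4) = -9 - 16 = -25)
T(R) = 1/(6*(3 + R)) (T(R) = 1/(6*(R + 3)) = 1/(6*(3 + R)))
M(n, F) = -25 + 1/(6*(3 + F)) (M(n, F) = 1/(6*(3 + F)) - 25 = -25 + 1/(6*(3 + F)))
(892 + M(-30, K(1))) - 9416 = (892 + (-449 - 150*1)/(6*(3 + 1))) - 9416 = (892 + (1/6)*(-449 - 150)/4) - 9416 = (892 + (1/6)*(1/4)*(-599)) - 9416 = (892 - 599/24) - 9416 = 20809/24 - 9416 = -205175/24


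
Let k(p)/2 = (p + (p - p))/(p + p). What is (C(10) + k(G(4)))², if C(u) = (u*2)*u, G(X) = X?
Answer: 40401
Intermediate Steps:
C(u) = 2*u² (C(u) = (2*u)*u = 2*u²)
k(p) = 1 (k(p) = 2*((p + (p - p))/(p + p)) = 2*((p + 0)/((2*p))) = 2*(p*(1/(2*p))) = 2*(½) = 1)
(C(10) + k(G(4)))² = (2*10² + 1)² = (2*100 + 1)² = (200 + 1)² = 201² = 40401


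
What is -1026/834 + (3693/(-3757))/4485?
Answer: -960629374/780723385 ≈ -1.2304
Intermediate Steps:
-1026/834 + (3693/(-3757))/4485 = -1026*1/834 + (3693*(-1/3757))*(1/4485) = -171/139 - 3693/3757*1/4485 = -171/139 - 1231/5616715 = -960629374/780723385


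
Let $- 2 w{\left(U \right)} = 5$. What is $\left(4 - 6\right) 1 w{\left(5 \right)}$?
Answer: $5$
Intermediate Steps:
$w{\left(U \right)} = - \frac{5}{2}$ ($w{\left(U \right)} = \left(- \frac{1}{2}\right) 5 = - \frac{5}{2}$)
$\left(4 - 6\right) 1 w{\left(5 \right)} = \left(4 - 6\right) 1 \left(- \frac{5}{2}\right) = \left(-2\right) 1 \left(- \frac{5}{2}\right) = \left(-2\right) \left(- \frac{5}{2}\right) = 5$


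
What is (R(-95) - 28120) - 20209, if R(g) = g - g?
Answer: -48329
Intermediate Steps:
R(g) = 0
(R(-95) - 28120) - 20209 = (0 - 28120) - 20209 = -28120 - 20209 = -48329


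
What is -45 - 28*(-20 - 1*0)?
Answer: 515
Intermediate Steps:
-45 - 28*(-20 - 1*0) = -45 - 28*(-20 + 0) = -45 - 28*(-20) = -45 + 560 = 515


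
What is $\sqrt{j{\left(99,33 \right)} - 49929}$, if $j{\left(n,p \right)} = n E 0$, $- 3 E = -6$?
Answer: $i \sqrt{49929} \approx 223.45 i$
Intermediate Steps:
$E = 2$ ($E = \left(- \frac{1}{3}\right) \left(-6\right) = 2$)
$j{\left(n,p \right)} = 0$ ($j{\left(n,p \right)} = n 2 \cdot 0 = 2 n 0 = 0$)
$\sqrt{j{\left(99,33 \right)} - 49929} = \sqrt{0 - 49929} = \sqrt{-49929} = i \sqrt{49929}$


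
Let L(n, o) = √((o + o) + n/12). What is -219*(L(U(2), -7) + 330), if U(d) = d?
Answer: -72270 - 73*I*√498/2 ≈ -72270.0 - 814.53*I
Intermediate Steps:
L(n, o) = √(2*o + n/12) (L(n, o) = √(2*o + n*(1/12)) = √(2*o + n/12))
-219*(L(U(2), -7) + 330) = -219*(√(3*2 + 72*(-7))/6 + 330) = -219*(√(6 - 504)/6 + 330) = -219*(√(-498)/6 + 330) = -219*((I*√498)/6 + 330) = -219*(I*√498/6 + 330) = -219*(330 + I*√498/6) = -72270 - 73*I*√498/2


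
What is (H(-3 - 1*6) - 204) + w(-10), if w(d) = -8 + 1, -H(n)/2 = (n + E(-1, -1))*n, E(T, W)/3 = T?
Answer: -427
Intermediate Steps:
E(T, W) = 3*T
H(n) = -2*n*(-3 + n) (H(n) = -2*(n + 3*(-1))*n = -2*(n - 3)*n = -2*(-3 + n)*n = -2*n*(-3 + n))
w(d) = -7
(H(-3 - 1*6) - 204) + w(-10) = (2*(-3 - 1*6)*(3 - (-3 - 1*6)) - 204) - 7 = (2*(-3 - 6)*(3 - (-3 - 6)) - 204) - 7 = (2*(-9)*(3 - 1*(-9)) - 204) - 7 = (2*(-9)*(3 + 9) - 204) - 7 = (2*(-9)*12 - 204) - 7 = (-216 - 204) - 7 = -420 - 7 = -427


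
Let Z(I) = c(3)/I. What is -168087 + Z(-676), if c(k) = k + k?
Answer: -56813409/338 ≈ -1.6809e+5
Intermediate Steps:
c(k) = 2*k
Z(I) = 6/I (Z(I) = (2*3)/I = 6/I)
-168087 + Z(-676) = -168087 + 6/(-676) = -168087 + 6*(-1/676) = -168087 - 3/338 = -56813409/338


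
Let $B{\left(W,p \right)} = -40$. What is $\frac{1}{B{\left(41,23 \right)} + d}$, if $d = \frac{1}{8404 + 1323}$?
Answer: $- \frac{9727}{389079} \approx -0.025$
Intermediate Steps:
$d = \frac{1}{9727} \approx 0.00010281$
$\frac{1}{B{\left(41,23 \right)} + d} = \frac{1}{-40 + \frac{1}{9727}} = \frac{1}{- \frac{389079}{9727}} = - \frac{9727}{389079}$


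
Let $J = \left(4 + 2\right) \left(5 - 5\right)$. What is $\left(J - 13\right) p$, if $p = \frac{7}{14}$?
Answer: $- \frac{13}{2} \approx -6.5$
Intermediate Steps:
$p = \frac{1}{2}$ ($p = 7 \cdot \frac{1}{14} = \frac{1}{2} \approx 0.5$)
$J = 0$ ($J = 6 \cdot 0 = 0$)
$\left(J - 13\right) p = \left(0 - 13\right) \frac{1}{2} = \left(-13\right) \frac{1}{2} = - \frac{13}{2}$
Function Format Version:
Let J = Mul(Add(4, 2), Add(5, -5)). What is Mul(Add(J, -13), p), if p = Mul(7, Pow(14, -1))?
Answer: Rational(-13, 2) ≈ -6.5000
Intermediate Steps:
p = Rational(1, 2) (p = Mul(7, Rational(1, 14)) = Rational(1, 2) ≈ 0.50000)
J = 0 (J = Mul(6, 0) = 0)
Mul(Add(J, -13), p) = Mul(Add(0, -13), Rational(1, 2)) = Mul(-13, Rational(1, 2)) = Rational(-13, 2)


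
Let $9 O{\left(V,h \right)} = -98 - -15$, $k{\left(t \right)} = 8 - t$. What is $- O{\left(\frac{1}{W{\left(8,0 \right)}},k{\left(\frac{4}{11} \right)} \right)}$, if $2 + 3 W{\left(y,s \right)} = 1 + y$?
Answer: $\frac{83}{9} \approx 9.2222$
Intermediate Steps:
$W{\left(y,s \right)} = - \frac{1}{3} + \frac{y}{3}$ ($W{\left(y,s \right)} = - \frac{2}{3} + \frac{1 + y}{3} = - \frac{2}{3} + \left(\frac{1}{3} + \frac{y}{3}\right) = - \frac{1}{3} + \frac{y}{3}$)
$O{\left(V,h \right)} = - \frac{83}{9}$ ($O{\left(V,h \right)} = \frac{-98 - -15}{9} = \frac{-98 + 15}{9} = \frac{1}{9} \left(-83\right) = - \frac{83}{9}$)
$- O{\left(\frac{1}{W{\left(8,0 \right)}},k{\left(\frac{4}{11} \right)} \right)} = \left(-1\right) \left(- \frac{83}{9}\right) = \frac{83}{9}$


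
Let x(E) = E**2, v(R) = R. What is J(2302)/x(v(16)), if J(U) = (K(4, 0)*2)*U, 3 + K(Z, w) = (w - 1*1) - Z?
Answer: -1151/8 ≈ -143.88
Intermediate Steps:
K(Z, w) = -4 + w - Z (K(Z, w) = -3 + ((w - 1*1) - Z) = -3 + ((w - 1) - Z) = -3 + ((-1 + w) - Z) = -3 + (-1 + w - Z) = -4 + w - Z)
J(U) = -16*U (J(U) = ((-4 + 0 - 1*4)*2)*U = ((-4 + 0 - 4)*2)*U = (-8*2)*U = -16*U)
J(2302)/x(v(16)) = (-16*2302)/(16**2) = -36832/256 = -36832*1/256 = -1151/8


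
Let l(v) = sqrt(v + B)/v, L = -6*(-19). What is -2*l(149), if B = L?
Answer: -2*sqrt(263)/149 ≈ -0.21768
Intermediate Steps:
L = 114
B = 114
l(v) = sqrt(114 + v)/v (l(v) = sqrt(v + 114)/v = sqrt(114 + v)/v)
-2*l(149) = -2*sqrt(114 + 149)/149 = -2*sqrt(263)/149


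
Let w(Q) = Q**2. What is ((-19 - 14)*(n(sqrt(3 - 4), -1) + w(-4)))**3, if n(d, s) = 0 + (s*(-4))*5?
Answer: -1676676672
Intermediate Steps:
n(d, s) = -20*s (n(d, s) = 0 - 4*s*5 = 0 - 20*s = -20*s)
((-19 - 14)*(n(sqrt(3 - 4), -1) + w(-4)))**3 = ((-19 - 14)*(-20*(-1) + (-4)**2))**3 = (-33*(20 + 16))**3 = (-33*36)**3 = (-1188)**3 = -1676676672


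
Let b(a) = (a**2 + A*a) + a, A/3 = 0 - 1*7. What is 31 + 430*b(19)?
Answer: -8139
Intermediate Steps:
A = -21 (A = 3*(0 - 1*7) = 3*(0 - 7) = 3*(-7) = -21)
b(a) = a**2 - 20*a (b(a) = (a**2 - 21*a) + a = a**2 - 20*a)
31 + 430*b(19) = 31 + 430*(19*(-20 + 19)) = 31 + 430*(19*(-1)) = 31 + 430*(-19) = 31 - 8170 = -8139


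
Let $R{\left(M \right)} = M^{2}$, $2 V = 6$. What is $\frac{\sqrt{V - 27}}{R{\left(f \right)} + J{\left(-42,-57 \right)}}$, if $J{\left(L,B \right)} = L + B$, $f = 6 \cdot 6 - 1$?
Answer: $\frac{i \sqrt{6}}{563} \approx 0.0043508 i$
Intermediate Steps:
$f = 35$ ($f = 36 - 1 = 35$)
$J{\left(L,B \right)} = B + L$
$V = 3$ ($V = \frac{1}{2} \cdot 6 = 3$)
$\frac{\sqrt{V - 27}}{R{\left(f \right)} + J{\left(-42,-57 \right)}} = \frac{\sqrt{3 - 27}}{35^{2} - 99} = \frac{\sqrt{-24}}{1225 - 99} = \frac{2 i \sqrt{6}}{1126} = 2 i \sqrt{6} \cdot \frac{1}{1126} = \frac{i \sqrt{6}}{563}$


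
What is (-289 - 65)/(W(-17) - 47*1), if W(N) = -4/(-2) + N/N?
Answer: 177/22 ≈ 8.0455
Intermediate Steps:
W(N) = 3 (W(N) = -4*(-½) + 1 = 2 + 1 = 3)
(-289 - 65)/(W(-17) - 47*1) = (-289 - 65)/(3 - 47*1) = -354/(3 - 47) = -354/(-44) = -354*(-1/44) = 177/22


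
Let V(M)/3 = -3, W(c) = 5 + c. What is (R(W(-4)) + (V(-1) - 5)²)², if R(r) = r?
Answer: 38809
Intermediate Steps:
V(M) = -9 (V(M) = 3*(-3) = -9)
(R(W(-4)) + (V(-1) - 5)²)² = ((5 - 4) + (-9 - 5)²)² = (1 + (-14)²)² = (1 + 196)² = 197² = 38809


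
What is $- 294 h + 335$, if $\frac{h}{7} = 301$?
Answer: $-619123$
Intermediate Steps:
$h = 2107$ ($h = 7 \cdot 301 = 2107$)
$- 294 h + 335 = \left(-294\right) 2107 + 335 = -619458 + 335 = -619123$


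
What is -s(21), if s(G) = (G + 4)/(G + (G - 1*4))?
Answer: -25/38 ≈ -0.65790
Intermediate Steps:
s(G) = (4 + G)/(-4 + 2*G) (s(G) = (4 + G)/(G + (G - 4)) = (4 + G)/(G + (-4 + G)) = (4 + G)/(-4 + 2*G))
-s(21) = -(4 + 21)/(2*(-2 + 21)) = -25/(2*19) = -1*25/38 = -25/38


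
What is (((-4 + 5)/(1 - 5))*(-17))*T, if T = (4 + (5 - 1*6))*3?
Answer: 153/4 ≈ 38.250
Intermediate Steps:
T = 9 (T = (4 + (5 - 6))*3 = (4 - 1)*3 = 3*3 = 9)
(((-4 + 5)/(1 - 5))*(-17))*T = (((-4 + 5)/(1 - 5))*(-17))*9 = ((1/(-4))*(-17))*9 = ((1*(-¼))*(-17))*9 = -¼*(-17)*9 = (17/4)*9 = 153/4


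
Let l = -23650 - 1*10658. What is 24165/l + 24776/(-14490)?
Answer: -66675881/27617940 ≈ -2.4142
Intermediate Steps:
l = -34308 (l = -23650 - 10658 = -34308)
24165/l + 24776/(-14490) = 24165/(-34308) + 24776/(-14490) = 24165*(-1/34308) + 24776*(-1/14490) = -2685/3812 - 12388/7245 = -66675881/27617940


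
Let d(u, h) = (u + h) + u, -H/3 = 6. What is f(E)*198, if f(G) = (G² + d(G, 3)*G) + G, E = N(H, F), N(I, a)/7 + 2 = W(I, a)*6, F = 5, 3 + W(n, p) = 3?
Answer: 105336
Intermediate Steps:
H = -18 (H = -3*6 = -18)
W(n, p) = 0 (W(n, p) = -3 + 3 = 0)
N(I, a) = -14 (N(I, a) = -14 + 7*(0*6) = -14 + 7*0 = -14 + 0 = -14)
d(u, h) = h + 2*u (d(u, h) = (h + u) + u = h + 2*u)
E = -14
f(G) = G + G² + G*(3 + 2*G) (f(G) = (G² + (3 + 2*G)*G) + G = (G² + G*(3 + 2*G)) + G = G + G² + G*(3 + 2*G))
f(E)*198 = -14*(4 + 3*(-14))*198 = -14*(4 - 42)*198 = -14*(-38)*198 = 532*198 = 105336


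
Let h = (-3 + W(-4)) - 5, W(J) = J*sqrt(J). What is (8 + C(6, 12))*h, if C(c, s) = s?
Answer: -160 - 160*I ≈ -160.0 - 160.0*I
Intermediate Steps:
W(J) = J**(3/2)
h = -8 - 8*I (h = (-3 + (-4)**(3/2)) - 5 = (-3 - 8*I) - 5 = -8 - 8*I ≈ -8.0 - 8.0*I)
(8 + C(6, 12))*h = (8 + 12)*(-8 - 8*I) = 20*(-8 - 8*I) = -160 - 160*I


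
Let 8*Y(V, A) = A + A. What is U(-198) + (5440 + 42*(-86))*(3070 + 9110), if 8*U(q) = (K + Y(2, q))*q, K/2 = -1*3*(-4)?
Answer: 178125369/8 ≈ 2.2266e+7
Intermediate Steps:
K = 24 (K = 2*(-1*3*(-4)) = 2*(-3*(-4)) = 2*12 = 24)
Y(V, A) = A/4 (Y(V, A) = (A + A)/8 = (2*A)/8 = A/4)
U(q) = q*(24 + q/4)/8 (U(q) = ((24 + q/4)*q)/8 = (q*(24 + q/4))/8 = q*(24 + q/4)/8)
U(-198) + (5440 + 42*(-86))*(3070 + 9110) = (1/32)*(-198)*(96 - 198) + (5440 + 42*(-86))*(3070 + 9110) = (1/32)*(-198)*(-102) + (5440 - 3612)*12180 = 5049/8 + 1828*12180 = 5049/8 + 22265040 = 178125369/8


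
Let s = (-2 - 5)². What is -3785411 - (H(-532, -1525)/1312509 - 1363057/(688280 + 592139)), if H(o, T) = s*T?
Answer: -6361613956967427593/1680561461271 ≈ -3.7854e+6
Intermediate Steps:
s = 49 (s = (-7)² = 49)
H(o, T) = 49*T
-3785411 - (H(-532, -1525)/1312509 - 1363057/(688280 + 592139)) = -3785411 - ((49*(-1525))/1312509 - 1363057/(688280 + 592139)) = -3785411 - (-74725*1/1312509 - 1363057/1280419) = -3785411 - (-74725/1312509 - 1363057*1/1280419) = -3785411 - (-74725/1312509 - 1363057/1280419) = -3785411 - 1*(-1884703889788/1680561461271) = -3785411 + 1884703889788/1680561461271 = -6361613956967427593/1680561461271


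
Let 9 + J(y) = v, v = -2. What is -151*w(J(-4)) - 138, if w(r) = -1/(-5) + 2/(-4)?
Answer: -927/10 ≈ -92.700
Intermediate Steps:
J(y) = -11 (J(y) = -9 - 2 = -11)
w(r) = -3/10 (w(r) = -1*(-1/5) + 2*(-1/4) = 1/5 - 1/2 = -3/10)
-151*w(J(-4)) - 138 = -151*(-3/10) - 138 = 453/10 - 138 = -927/10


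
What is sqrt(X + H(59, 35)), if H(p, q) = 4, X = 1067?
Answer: 3*sqrt(119) ≈ 32.726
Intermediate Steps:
sqrt(X + H(59, 35)) = sqrt(1067 + 4) = sqrt(1071) = 3*sqrt(119)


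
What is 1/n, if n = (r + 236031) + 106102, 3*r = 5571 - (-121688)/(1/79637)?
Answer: 3/9691899226 ≈ 3.0954e-10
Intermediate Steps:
r = 9690872827/3 (r = (5571 - (-121688)/(1/79637))/3 = (5571 - (-121688)/1/79637)/3 = (5571 - (-121688)*79637)/3 = (5571 - 1*(-9690867256))/3 = (5571 + 9690867256)/3 = (⅓)*9690872827 = 9690872827/3 ≈ 3.2303e+9)
n = 9691899226/3 (n = (9690872827/3 + 236031) + 106102 = 9691580920/3 + 106102 = 9691899226/3 ≈ 3.2306e+9)
1/n = 1/(9691899226/3) = 3/9691899226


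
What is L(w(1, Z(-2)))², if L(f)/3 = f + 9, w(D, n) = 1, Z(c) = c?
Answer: 900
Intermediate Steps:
L(f) = 27 + 3*f (L(f) = 3*(f + 9) = 3*(9 + f) = 27 + 3*f)
L(w(1, Z(-2)))² = (27 + 3*1)² = (27 + 3)² = 30² = 900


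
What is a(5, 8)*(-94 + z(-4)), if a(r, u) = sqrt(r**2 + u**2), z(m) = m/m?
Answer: -93*sqrt(89) ≈ -877.36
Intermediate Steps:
z(m) = 1
a(5, 8)*(-94 + z(-4)) = sqrt(5**2 + 8**2)*(-94 + 1) = sqrt(25 + 64)*(-93) = sqrt(89)*(-93) = -93*sqrt(89)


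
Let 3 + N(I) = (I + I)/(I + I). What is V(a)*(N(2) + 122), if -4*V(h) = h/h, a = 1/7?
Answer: -30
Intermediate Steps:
a = ⅐ ≈ 0.14286
V(h) = -¼ (V(h) = -h/(4*h) = -¼*1 = -¼)
N(I) = -2 (N(I) = -3 + (I + I)/(I + I) = -3 + (2*I)/((2*I)) = -3 + (2*I)*(1/(2*I)) = -3 + 1 = -2)
V(a)*(N(2) + 122) = -(-2 + 122)/4 = -¼*120 = -30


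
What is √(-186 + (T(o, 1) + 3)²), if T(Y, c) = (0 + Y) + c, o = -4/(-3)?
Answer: I*√1418/3 ≈ 12.552*I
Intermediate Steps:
o = 4/3 (o = -4*(-⅓) = 4/3 ≈ 1.3333)
T(Y, c) = Y + c
√(-186 + (T(o, 1) + 3)²) = √(-186 + ((4/3 + 1) + 3)²) = √(-186 + (7/3 + 3)²) = √(-186 + (16/3)²) = √(-186 + 256/9) = √(-1418/9) = I*√1418/3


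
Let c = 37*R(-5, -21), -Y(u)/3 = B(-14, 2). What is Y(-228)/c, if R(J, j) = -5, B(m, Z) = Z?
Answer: 6/185 ≈ 0.032432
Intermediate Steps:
Y(u) = -6 (Y(u) = -3*2 = -6)
c = -185 (c = 37*(-5) = -185)
Y(-228)/c = -6/(-185) = -6*(-1/185) = 6/185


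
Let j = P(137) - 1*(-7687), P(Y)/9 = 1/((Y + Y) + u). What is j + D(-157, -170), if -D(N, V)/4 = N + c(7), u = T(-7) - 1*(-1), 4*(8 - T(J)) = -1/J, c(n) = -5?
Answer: 22012819/2641 ≈ 8335.0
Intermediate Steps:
T(J) = 8 + 1/(4*J) (T(J) = 8 - (-1)/(4*J) = 8 + 1/(4*J))
u = 251/28 (u = (8 + (¼)/(-7)) - 1*(-1) = (8 + (¼)*(-⅐)) + 1 = (8 - 1/28) + 1 = 223/28 + 1 = 251/28 ≈ 8.9643)
D(N, V) = 20 - 4*N (D(N, V) = -4*(N - 5) = -4*(-5 + N) = 20 - 4*N)
P(Y) = 9/(251/28 + 2*Y) (P(Y) = 9/((Y + Y) + 251/28) = 9/(2*Y + 251/28) = 9/(251/28 + 2*Y))
j = 20301451/2641 (j = 252/(251 + 56*137) - 1*(-7687) = 252/(251 + 7672) + 7687 = 252/7923 + 7687 = 252*(1/7923) + 7687 = 84/2641 + 7687 = 20301451/2641 ≈ 7687.0)
j + D(-157, -170) = 20301451/2641 + (20 - 4*(-157)) = 20301451/2641 + (20 + 628) = 20301451/2641 + 648 = 22012819/2641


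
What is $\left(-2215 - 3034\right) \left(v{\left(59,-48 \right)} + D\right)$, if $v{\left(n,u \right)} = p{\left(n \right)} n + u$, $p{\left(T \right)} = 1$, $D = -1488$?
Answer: $7752773$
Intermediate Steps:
$v{\left(n,u \right)} = n + u$ ($v{\left(n,u \right)} = 1 n + u = n + u$)
$\left(-2215 - 3034\right) \left(v{\left(59,-48 \right)} + D\right) = \left(-2215 - 3034\right) \left(\left(59 - 48\right) - 1488\right) = - 5249 \left(11 - 1488\right) = \left(-5249\right) \left(-1477\right) = 7752773$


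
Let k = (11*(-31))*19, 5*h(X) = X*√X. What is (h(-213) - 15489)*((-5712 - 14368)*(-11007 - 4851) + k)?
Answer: -4932040851729 - 67823920293*I*√213/5 ≈ -4.932e+12 - 1.9797e+11*I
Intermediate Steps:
h(X) = X^(3/2)/5 (h(X) = (X*√X)/5 = X^(3/2)/5)
k = -6479 (k = -341*19 = -6479)
(h(-213) - 15489)*((-5712 - 14368)*(-11007 - 4851) + k) = ((-213)^(3/2)/5 - 15489)*((-5712 - 14368)*(-11007 - 4851) - 6479) = ((-213*I*√213)/5 - 15489)*(-20080*(-15858) - 6479) = (-213*I*√213/5 - 15489)*(318428640 - 6479) = (-15489 - 213*I*√213/5)*318422161 = -4932040851729 - 67823920293*I*√213/5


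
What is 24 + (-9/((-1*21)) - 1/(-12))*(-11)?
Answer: 1543/84 ≈ 18.369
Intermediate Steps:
24 + (-9/((-1*21)) - 1/(-12))*(-11) = 24 + (-9/(-21) - 1*(-1/12))*(-11) = 24 + (-9*(-1/21) + 1/12)*(-11) = 24 + (3/7 + 1/12)*(-11) = 24 + (43/84)*(-11) = 24 - 473/84 = 1543/84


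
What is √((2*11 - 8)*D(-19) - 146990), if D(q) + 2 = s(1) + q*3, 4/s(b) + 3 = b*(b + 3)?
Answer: 4*I*√9235 ≈ 384.4*I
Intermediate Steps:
s(b) = 4/(-3 + b*(3 + b)) (s(b) = 4/(-3 + b*(b + 3)) = 4/(-3 + b*(3 + b)))
D(q) = 2 + 3*q (D(q) = -2 + (4/(-3 + 1² + 3*1) + q*3) = -2 + (4/(-3 + 1 + 3) + 3*q) = -2 + (4/1 + 3*q) = -2 + (4*1 + 3*q) = -2 + (4 + 3*q) = 2 + 3*q)
√((2*11 - 8)*D(-19) - 146990) = √((2*11 - 8)*(2 + 3*(-19)) - 146990) = √((22 - 8)*(2 - 57) - 146990) = √(14*(-55) - 146990) = √(-770 - 146990) = √(-147760) = 4*I*√9235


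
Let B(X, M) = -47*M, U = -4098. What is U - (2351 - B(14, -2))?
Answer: -6355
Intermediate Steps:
U - (2351 - B(14, -2)) = -4098 - (2351 - (-47)*(-2)) = -4098 - (2351 - 1*94) = -4098 - (2351 - 94) = -4098 - 1*2257 = -4098 - 2257 = -6355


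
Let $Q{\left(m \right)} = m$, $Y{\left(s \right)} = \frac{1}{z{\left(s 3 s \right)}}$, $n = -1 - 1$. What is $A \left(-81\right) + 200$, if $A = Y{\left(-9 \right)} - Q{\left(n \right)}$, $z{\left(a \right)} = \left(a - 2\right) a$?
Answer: $\frac{27473}{723} \approx 37.999$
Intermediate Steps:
$z{\left(a \right)} = a \left(-2 + a\right)$ ($z{\left(a \right)} = \left(-2 + a\right) a = a \left(-2 + a\right)$)
$n = -2$ ($n = -1 - 1 = -2$)
$Y{\left(s \right)} = \frac{1}{3 s^{2} \left(-2 + 3 s^{2}\right)}$ ($Y{\left(s \right)} = \frac{1}{s 3 s \left(-2 + s 3 s\right)} = \frac{1}{3 s s \left(-2 + 3 s s\right)} = \frac{1}{3 s^{2} \left(-2 + 3 s^{2}\right)}$)
$A = \frac{117127}{58563}$ ($A = \frac{1}{- 6 \left(-9\right)^{2} + 9 \left(-9\right)^{4}} - -2 = \frac{1}{\left(-6\right) 81 + 9 \cdot 6561} + 2 = \frac{1}{-486 + 59049} + 2 = \frac{1}{58563} + 2 = \frac{117127}{58563} \approx 2.0$)
$A \left(-81\right) + 200 = \frac{117127}{58563} \left(-81\right) + 200 = - \frac{117127}{723} + 200 = \frac{27473}{723}$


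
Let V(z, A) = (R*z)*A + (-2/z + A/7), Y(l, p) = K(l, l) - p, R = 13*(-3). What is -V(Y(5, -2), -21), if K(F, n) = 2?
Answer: -6545/2 ≈ -3272.5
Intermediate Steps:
R = -39
Y(l, p) = 2 - p
V(z, A) = -2/z + A/7 - 39*A*z (V(z, A) = (-39*z)*A + (-2/z + A/7) = -39*A*z + (-2/z + A*(1/7)) = -39*A*z + (-2/z + A/7) = -2/z + A/7 - 39*A*z)
-V(Y(5, -2), -21) = -(-2/(2 - 1*(-2)) + (1/7)*(-21) - 39*(-21)*(2 - 1*(-2))) = -(-2/(2 + 2) - 3 - 39*(-21)*(2 + 2)) = -(-2/4 - 3 - 39*(-21)*4) = -(-2*1/4 - 3 + 3276) = -(-1/2 - 3 + 3276) = -1*6545/2 = -6545/2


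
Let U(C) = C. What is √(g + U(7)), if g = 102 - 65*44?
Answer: I*√2751 ≈ 52.45*I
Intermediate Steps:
g = -2758 (g = 102 - 2860 = -2758)
√(g + U(7)) = √(-2758 + 7) = √(-2751) = I*√2751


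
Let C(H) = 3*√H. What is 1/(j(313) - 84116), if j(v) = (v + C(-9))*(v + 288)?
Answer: 103997/10844633290 - 5409*I/10844633290 ≈ 9.5897e-6 - 4.9877e-7*I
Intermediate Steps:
j(v) = (288 + v)*(v + 9*I) (j(v) = (v + 3*√(-9))*(v + 288) = (v + 3*(3*I))*(288 + v) = (v + 9*I)*(288 + v) = (288 + v)*(v + 9*I))
1/(j(313) - 84116) = 1/((313² + 2592*I + 9*313*(32 + I)) - 84116) = 1/((97969 + 2592*I + (90144 + 2817*I)) - 84116) = 1/((188113 + 5409*I) - 84116) = 1/(103997 + 5409*I) = (103997 - 5409*I)/10844633290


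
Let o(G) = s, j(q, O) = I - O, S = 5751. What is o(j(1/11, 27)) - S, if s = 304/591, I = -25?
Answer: -3398537/591 ≈ -5750.5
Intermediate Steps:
j(q, O) = -25 - O
s = 304/591 (s = 304*(1/591) = 304/591 ≈ 0.51438)
o(G) = 304/591
o(j(1/11, 27)) - S = 304/591 - 1*5751 = 304/591 - 5751 = -3398537/591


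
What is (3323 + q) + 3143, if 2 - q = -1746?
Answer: 8214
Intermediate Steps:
q = 1748 (q = 2 - 1*(-1746) = 2 + 1746 = 1748)
(3323 + q) + 3143 = (3323 + 1748) + 3143 = 5071 + 3143 = 8214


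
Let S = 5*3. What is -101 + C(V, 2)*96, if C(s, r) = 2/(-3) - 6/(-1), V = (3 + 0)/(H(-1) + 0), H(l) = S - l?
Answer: 411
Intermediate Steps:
S = 15
H(l) = 15 - l
V = 3/16 (V = (3 + 0)/((15 - 1*(-1)) + 0) = 3/((15 + 1) + 0) = 3/(16 + 0) = 3/16 ≈ 0.18750)
C(s, r) = 16/3 (C(s, r) = 2*(-⅓) - 6*(-1) = -⅔ + 6 = 16/3)
-101 + C(V, 2)*96 = -101 + (16/3)*96 = -101 + 512 = 411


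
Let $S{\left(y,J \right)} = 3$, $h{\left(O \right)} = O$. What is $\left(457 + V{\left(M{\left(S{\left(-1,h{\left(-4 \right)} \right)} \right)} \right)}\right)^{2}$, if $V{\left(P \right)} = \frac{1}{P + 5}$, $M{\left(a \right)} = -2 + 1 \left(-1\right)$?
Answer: $\frac{837225}{4} \approx 2.0931 \cdot 10^{5}$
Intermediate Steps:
$M{\left(a \right)} = -3$ ($M{\left(a \right)} = -2 - 1 = -3$)
$V{\left(P \right)} = \frac{1}{5 + P}$
$\left(457 + V{\left(M{\left(S{\left(-1,h{\left(-4 \right)} \right)} \right)} \right)}\right)^{2} = \left(457 + \frac{1}{5 - 3}\right)^{2} = \left(457 + \frac{1}{2}\right)^{2} = \left(\frac{915}{2}\right)^{2} = \frac{837225}{4}$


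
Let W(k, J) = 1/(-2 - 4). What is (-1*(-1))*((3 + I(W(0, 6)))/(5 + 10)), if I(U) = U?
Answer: 17/90 ≈ 0.18889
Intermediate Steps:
W(k, J) = -1/6 (W(k, J) = 1/(-6) = -1/6)
(-1*(-1))*((3 + I(W(0, 6)))/(5 + 10)) = (-1*(-1))*((3 - 1/6)/(5 + 10)) = 1*((17/6)/15) = 1*((17/6)*(1/15)) = 1*(17/90) = 17/90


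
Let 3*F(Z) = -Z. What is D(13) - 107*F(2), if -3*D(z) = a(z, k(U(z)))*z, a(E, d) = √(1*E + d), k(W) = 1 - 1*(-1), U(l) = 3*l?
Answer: 214/3 - 13*√15/3 ≈ 54.550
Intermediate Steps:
k(W) = 2 (k(W) = 1 + 1 = 2)
a(E, d) = √(E + d)
D(z) = -z*√(2 + z)/3 (D(z) = -√(z + 2)*z/3 = -√(2 + z)*z/3 = -z*√(2 + z)/3)
F(Z) = -Z/3 (F(Z) = (-Z)/3 = -Z/3)
D(13) - 107*F(2) = -⅓*13*√(2 + 13) - (-107)*2/3 = -⅓*13*√15 - 107*(-⅔) = -13*√15/3 + 214/3 = 214/3 - 13*√15/3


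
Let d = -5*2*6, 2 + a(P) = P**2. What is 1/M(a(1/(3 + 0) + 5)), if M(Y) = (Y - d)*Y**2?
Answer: 729/44069032 ≈ 1.6542e-5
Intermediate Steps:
a(P) = -2 + P**2
d = -60 (d = -10*6 = -60)
M(Y) = Y**2*(60 + Y) (M(Y) = (Y - 1*(-60))*Y**2 = (Y + 60)*Y**2 = (60 + Y)*Y**2 = Y**2*(60 + Y))
1/M(a(1/(3 + 0) + 5)) = 1/((-2 + (1/(3 + 0) + 5)**2)**2*(60 + (-2 + (1/(3 + 0) + 5)**2))) = 1/((-2 + (1/3 + 5)**2)**2*(60 + (-2 + (1/3 + 5)**2))) = 1/((-2 + (16/3)**2)**2*(60 + (-2 + (16/3)**2))) = 1/((-2 + 256/9)**2*(60 + (-2 + 256/9))) = 1/((238/9)**2*(60 + 238/9)) = 1/((56644/81)*(778/9)) = 1/(44069032/729) = 729/44069032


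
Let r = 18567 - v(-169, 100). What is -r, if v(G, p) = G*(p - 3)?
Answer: -34960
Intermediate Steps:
v(G, p) = G*(-3 + p)
r = 34960 (r = 18567 - (-169)*(-3 + 100) = 18567 - (-169)*97 = 18567 - 1*(-16393) = 18567 + 16393 = 34960)
-r = -1*34960 = -34960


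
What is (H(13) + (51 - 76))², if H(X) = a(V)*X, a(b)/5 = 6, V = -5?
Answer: 133225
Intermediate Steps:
a(b) = 30 (a(b) = 5*6 = 30)
H(X) = 30*X
(H(13) + (51 - 76))² = (30*13 + (51 - 76))² = (390 - 25)² = 365² = 133225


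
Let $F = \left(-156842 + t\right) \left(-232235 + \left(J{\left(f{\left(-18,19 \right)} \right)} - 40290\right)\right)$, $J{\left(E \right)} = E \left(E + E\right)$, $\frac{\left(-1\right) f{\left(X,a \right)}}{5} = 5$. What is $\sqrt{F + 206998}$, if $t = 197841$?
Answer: $i \sqrt{11121796727} \approx 1.0546 \cdot 10^{5} i$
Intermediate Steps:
$f{\left(X,a \right)} = -25$ ($f{\left(X,a \right)} = \left(-5\right) 5 = -25$)
$J{\left(E \right)} = 2 E^{2}$ ($J{\left(E \right)} = E 2 E = 2 E^{2}$)
$F = -11122003725$ ($F = \left(-156842 + 197841\right) \left(-232235 - \left(40290 - 2 \left(-25\right)^{2}\right)\right) = 40999 \left(-232235 + \left(2 \cdot 625 - 40290\right)\right) = 40999 \left(-232235 + \left(1250 - 40290\right)\right) = 40999 \left(-232235 - 39040\right) = 40999 \left(-271275\right) = -11122003725$)
$\sqrt{F + 206998} = \sqrt{-11122003725 + 206998} = \sqrt{-11121796727} = i \sqrt{11121796727}$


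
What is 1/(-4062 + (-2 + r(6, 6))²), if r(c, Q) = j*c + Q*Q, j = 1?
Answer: -1/2462 ≈ -0.00040617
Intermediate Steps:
r(c, Q) = c + Q² (r(c, Q) = 1*c + Q*Q = c + Q²)
1/(-4062 + (-2 + r(6, 6))²) = 1/(-4062 + (-2 + (6 + 6²))²) = 1/(-4062 + (-2 + (6 + 36))²) = 1/(-4062 + (-2 + 42)²) = 1/(-4062 + 40²) = 1/(-4062 + 1600) = 1/(-2462) = -1/2462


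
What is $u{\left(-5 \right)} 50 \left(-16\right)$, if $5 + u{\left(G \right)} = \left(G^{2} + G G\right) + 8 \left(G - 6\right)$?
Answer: $34400$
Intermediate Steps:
$u{\left(G \right)} = -53 + 2 G^{2} + 8 G$ ($u{\left(G \right)} = -5 + \left(\left(G^{2} + G G\right) + 8 \left(G - 6\right)\right) = -5 + \left(\left(G^{2} + G^{2}\right) + 8 \left(-6 + G\right)\right) = -5 + \left(2 G^{2} + \left(-48 + 8 G\right)\right) = -5 + \left(-48 + 2 G^{2} + 8 G\right) = -53 + 2 G^{2} + 8 G$)
$u{\left(-5 \right)} 50 \left(-16\right) = \left(-53 + 2 \left(-5\right)^{2} + 8 \left(-5\right)\right) 50 \left(-16\right) = \left(-53 + 2 \cdot 25 - 40\right) 50 \left(-16\right) = \left(-53 + 50 - 40\right) 50 \left(-16\right) = \left(-43\right) 50 \left(-16\right) = \left(-2150\right) \left(-16\right) = 34400$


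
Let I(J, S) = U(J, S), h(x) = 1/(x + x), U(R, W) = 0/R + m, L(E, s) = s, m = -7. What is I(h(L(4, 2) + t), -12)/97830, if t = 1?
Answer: -7/97830 ≈ -7.1553e-5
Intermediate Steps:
U(R, W) = -7 (U(R, W) = 0/R - 7 = 0 - 7 = -7)
h(x) = 1/(2*x)
I(J, S) = -7
I(h(L(4, 2) + t), -12)/97830 = -7/97830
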